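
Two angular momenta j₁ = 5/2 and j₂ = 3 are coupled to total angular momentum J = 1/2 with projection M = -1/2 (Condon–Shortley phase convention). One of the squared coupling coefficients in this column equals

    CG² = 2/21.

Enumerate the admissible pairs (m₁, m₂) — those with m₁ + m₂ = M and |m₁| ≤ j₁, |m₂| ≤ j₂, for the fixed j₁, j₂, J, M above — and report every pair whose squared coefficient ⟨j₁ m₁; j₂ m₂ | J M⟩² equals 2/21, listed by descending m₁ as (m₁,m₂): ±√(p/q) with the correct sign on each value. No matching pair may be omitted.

Admissible pairs with m₁+m₂ = M = -1/2: (-5/2,2), (-3/2,1), (-1/2,0), (1/2,-1), (3/2,-2), (5/2,-3)
  (m₁,m₂)=(5/2,-3): CG² = 2/7, CG = +√(2/7)
  (m₁,m₂)=(3/2,-2): CG² = 5/21, CG = −√(5/21)
  (m₁,m₂)=(1/2,-1): CG² = 4/21, CG = +√(4/21)
  (m₁,m₂)=(-1/2,0): CG² = 1/7, CG = −√(1/7)
  (m₁,m₂)=(-3/2,1): CG² = 2/21, CG = +√(2/21)   ← matches the target
  (m₁,m₂)=(-5/2,2): CG² = 1/21, CG = −√(1/21)
Pairs with CG² = 2/21: (-3/2,1): +√(2/21)

(-3/2,1): +√(2/21)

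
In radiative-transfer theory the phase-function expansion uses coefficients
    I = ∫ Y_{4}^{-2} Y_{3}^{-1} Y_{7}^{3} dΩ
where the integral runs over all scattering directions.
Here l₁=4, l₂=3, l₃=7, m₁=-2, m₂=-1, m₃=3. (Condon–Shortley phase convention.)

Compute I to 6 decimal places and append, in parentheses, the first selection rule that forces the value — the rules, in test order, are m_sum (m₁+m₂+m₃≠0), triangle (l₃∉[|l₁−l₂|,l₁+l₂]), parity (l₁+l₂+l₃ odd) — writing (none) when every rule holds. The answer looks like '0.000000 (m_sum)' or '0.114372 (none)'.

m-sum 0 ✓  L=14 even ✓  1≤7≤7 ✓
Π(2lᵢ+1) = 9×7×15 = 945
triangle coeff Δ(4,3,7) = 1/45045
Σ_t [0,0]: t=0:+1/20736 = 1/20736
(3j)²=35/1287 [(4 3 7; 0 0 0)], sign=-1
Σ_t [0,0]: t=0:+1/69120 = 1/69120
(3j)²=4/143 [(4 3 7; -2 -1 3)], sign=+1
⇒ 4πI² = 14700/20449
I = (-1)√(14700/20449/(4π)) = -0.23917605
No selection rule forces the value: the integral is nonzero (none).

-0.239176 (none)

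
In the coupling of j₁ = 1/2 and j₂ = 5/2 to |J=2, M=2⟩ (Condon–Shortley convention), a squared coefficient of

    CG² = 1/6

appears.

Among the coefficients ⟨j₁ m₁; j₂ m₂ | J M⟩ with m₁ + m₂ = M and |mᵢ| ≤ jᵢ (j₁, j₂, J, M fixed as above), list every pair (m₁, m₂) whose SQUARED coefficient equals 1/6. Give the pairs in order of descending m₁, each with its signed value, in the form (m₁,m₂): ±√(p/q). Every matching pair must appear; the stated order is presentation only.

(1/2,3/2): +√(1/6)

Admissible pairs with m₁+m₂ = M = 2: (-1/2,5/2), (1/2,3/2)
  (m₁,m₂)=(1/2,3/2): CG² = 1/6, CG = +√(1/6)   ← matches the target
  (m₁,m₂)=(-1/2,5/2): CG² = 5/6, CG = −√(5/6)
Pairs with CG² = 1/6: (1/2,3/2): +√(1/6)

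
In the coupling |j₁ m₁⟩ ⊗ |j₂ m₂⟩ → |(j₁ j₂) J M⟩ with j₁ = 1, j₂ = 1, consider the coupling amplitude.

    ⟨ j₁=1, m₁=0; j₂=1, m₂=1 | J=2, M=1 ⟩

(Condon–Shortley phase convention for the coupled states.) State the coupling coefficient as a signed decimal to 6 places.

+0.707107

triangle: 0!·2!·2!/5! = 4/120
(j±m)!: 1!·1!·2!·0!·3!·1! = 12
prefactor² = (2J+1)·Δ·N² = 2
  k=0: +1/(0!·0!·1!·2!·1!·0!) = 1/2
Σ = 1/2  ⇒  CG² = 2·(1/2)² = 1/2
CG = +√(1/2) = +0.707107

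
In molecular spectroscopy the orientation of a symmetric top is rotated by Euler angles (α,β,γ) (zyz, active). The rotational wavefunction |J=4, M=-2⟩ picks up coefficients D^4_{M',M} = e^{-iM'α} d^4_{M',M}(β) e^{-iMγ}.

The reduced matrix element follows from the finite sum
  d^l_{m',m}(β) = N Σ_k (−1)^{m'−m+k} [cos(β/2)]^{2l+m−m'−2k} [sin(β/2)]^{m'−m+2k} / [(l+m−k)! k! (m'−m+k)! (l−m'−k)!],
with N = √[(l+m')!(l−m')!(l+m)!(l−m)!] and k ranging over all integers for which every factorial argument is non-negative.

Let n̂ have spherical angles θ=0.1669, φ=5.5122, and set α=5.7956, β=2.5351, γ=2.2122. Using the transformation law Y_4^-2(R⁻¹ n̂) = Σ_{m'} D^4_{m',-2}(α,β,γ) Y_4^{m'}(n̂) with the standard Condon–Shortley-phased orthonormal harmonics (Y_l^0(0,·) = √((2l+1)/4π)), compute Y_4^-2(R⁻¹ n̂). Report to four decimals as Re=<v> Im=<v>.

Re=-0.1733 Im=-0.3862

Need the full column D^4_{m',-2} for m'=−4..4 at α=5.7956, β=2.5351, γ=2.2122.
cos(β/2)=0.298620, sin(β/2)=0.954372
d^4_{-4,-2}: single k=2 term ⇒ +0.003418;  D = -0.002684+0.002116i
d^4_{-3,-2}: k∈[1..2] ⇒ +0.000756 -0.023170 = -0.022414;  D = +0.022052-0.004012i
d^4_{-2,-2}: k∈[0..2] ⇒ +0.000063 -0.007751 +0.098955 = +0.091268;  D = -0.086983-0.027637i
d^4_{-1,-2}: k∈[0..2] ⇒ -0.000857 +0.043788 -0.298167 = -0.255237;  D = +0.178698+0.182244i
d^4_{0,-2}: k∈[0..2] ⇒ +0.006127 -0.166892 +0.639242 = +0.478477;  D = -0.135899-0.458772i
d^4_{1,-2}: k∈[0..2] ⇒ -0.029192 +0.447251 -0.913649 = -0.495589;  D = -0.098262+0.485750i
d^4_{2,-2}: k∈[0..2] ⇒ +0.098955 -0.808584 +0.688243 = -0.021386;  D = -0.013567+0.016532i
d^4_{3,-2}: k∈[0..1] ⇒ -0.236663 +0.805762 = +0.569099;  D = +0.525051-0.219535i
d^4_{4,-2}: single k=0 term ⇒ +0.356552;  D = +0.355059+0.032599i
Y_4^{m'}(θ=0.1669,φ=5.5122) and Σ D·Y over m':
  (-0.0027+0.0021i)·(-0.0003+0.0000i)  (+0.0221-0.0040i)·(-0.0038+0.0042i)  (-0.0870-0.0276i)·(+0.0015+0.0536i)  (+0.1787+0.1822i)·(+0.2116+0.2056i)  (-0.1359-0.4588i)·(+0.7323+0.0000i)  (-0.0983+0.4858i)·(-0.2116+0.2056i)  (-0.0136+0.0165i)·(+0.0015-0.0536i)  (+0.5251-0.2195i)·(+0.0038+0.0042i)  (+0.3551+0.0326i)·(-0.0003-0.0000i)
Y_4^-2(R⁻¹ n̂) = -0.173299-0.386169i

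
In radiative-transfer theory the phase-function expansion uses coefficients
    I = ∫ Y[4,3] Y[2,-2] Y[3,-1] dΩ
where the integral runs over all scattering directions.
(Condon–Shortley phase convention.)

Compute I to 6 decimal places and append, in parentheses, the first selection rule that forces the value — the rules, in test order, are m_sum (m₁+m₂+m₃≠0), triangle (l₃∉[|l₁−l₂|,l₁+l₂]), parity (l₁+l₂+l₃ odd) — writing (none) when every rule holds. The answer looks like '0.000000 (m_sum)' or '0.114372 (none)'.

l₁+l₂+l₃=9 is odd: 3j(l;000)=0 ⇒ I=0

0.000000 (parity)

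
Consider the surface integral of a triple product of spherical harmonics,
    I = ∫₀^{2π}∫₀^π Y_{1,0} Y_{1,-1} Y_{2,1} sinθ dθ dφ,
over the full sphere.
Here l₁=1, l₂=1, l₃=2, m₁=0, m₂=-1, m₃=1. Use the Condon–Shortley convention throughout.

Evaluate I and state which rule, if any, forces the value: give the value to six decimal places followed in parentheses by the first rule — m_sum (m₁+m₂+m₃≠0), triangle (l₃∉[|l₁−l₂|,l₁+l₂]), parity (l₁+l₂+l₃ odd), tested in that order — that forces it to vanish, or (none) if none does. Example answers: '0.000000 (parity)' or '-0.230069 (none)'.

-0.218510 (none)

Rules hold: Σm=0, L=4 even, 0≤2≤2.
N = 3·3·5 = 45
Δ = 0!·2!·2!/5! = 1/30
Racah Σ t=0..0: t=0:+1/1 = 1/1
⇒ 3j(1 1 2; 0 0 0)² = 2/15, sgn +1
Racah Σ t=0..0: t=0:+1/2 = 1/2
⇒ 3j(1 1 2; 0 -1 1)² = 1/10, sgn -1
4πI² = N·(3j₀)²·(3jₘ)² = 3/5
I = -1·√(0.6/4π) = -0.21850969
No selection rule forces the value: the integral is nonzero (none).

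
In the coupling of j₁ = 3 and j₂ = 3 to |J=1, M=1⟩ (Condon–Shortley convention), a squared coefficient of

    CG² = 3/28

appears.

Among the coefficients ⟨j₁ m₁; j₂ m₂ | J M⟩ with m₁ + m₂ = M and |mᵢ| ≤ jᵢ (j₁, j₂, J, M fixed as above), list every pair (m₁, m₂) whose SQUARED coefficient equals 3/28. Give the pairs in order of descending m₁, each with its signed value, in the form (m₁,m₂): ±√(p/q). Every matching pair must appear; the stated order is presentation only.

(3,-2): +√(3/28); (-2,3): −√(3/28)

Admissible pairs with m₁+m₂ = M = 1: (-2,3), (-1,2), (0,1), (1,0), (2,-1), (3,-2)
  (m₁,m₂)=(3,-2): CG² = 3/28, CG = +√(3/28)   ← matches the target
  (m₁,m₂)=(2,-1): CG² = 5/28, CG = −√(5/28)
  (m₁,m₂)=(1,0): CG² = 3/14, CG = +√(3/14)
  (m₁,m₂)=(0,1): CG² = 3/14, CG = −√(3/14)
  (m₁,m₂)=(-1,2): CG² = 5/28, CG = +√(5/28)
  (m₁,m₂)=(-2,3): CG² = 3/28, CG = −√(3/28)   ← matches the target
Pairs with CG² = 3/28: (3,-2): +√(3/28); (-2,3): −√(3/28)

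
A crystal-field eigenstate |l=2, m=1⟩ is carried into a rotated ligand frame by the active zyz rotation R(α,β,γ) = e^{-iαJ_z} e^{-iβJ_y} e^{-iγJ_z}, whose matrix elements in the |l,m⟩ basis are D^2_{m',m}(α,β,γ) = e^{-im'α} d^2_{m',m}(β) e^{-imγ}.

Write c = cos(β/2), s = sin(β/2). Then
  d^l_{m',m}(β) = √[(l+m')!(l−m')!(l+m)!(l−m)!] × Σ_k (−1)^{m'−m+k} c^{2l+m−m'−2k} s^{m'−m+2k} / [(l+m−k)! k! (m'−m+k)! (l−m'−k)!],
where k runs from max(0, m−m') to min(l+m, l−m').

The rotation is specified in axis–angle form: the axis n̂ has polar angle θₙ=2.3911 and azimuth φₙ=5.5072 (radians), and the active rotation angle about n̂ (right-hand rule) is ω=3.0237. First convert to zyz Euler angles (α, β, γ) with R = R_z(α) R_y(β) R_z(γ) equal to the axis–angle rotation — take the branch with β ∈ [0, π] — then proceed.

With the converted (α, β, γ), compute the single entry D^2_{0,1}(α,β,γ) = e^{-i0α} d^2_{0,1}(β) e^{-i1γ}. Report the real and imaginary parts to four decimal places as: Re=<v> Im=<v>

Axis–angle → zyz. n̂ = (sinθₙcosφₙ, sinθₙsinφₙ, cosθₙ) = (+0.486764, -0.477686, -0.731353), ω = 3.0237.
R = I cosω + sinω [n̂]ₓ + (1−cosω) n̂n̂ᵀ gives
  R = [-0.520825, -0.377405, -0.765707; -0.549448, -0.538276, +0.639036; -0.653336, +0.753542, +0.072983]
β = atan2(√(R₁₃²+R₂₃²), R₃₃) = 1.497748; α = atan2(R₂₃, R₁₃) mod 2π = 2.446125; γ = atan2(R₃₂, −R₃₁) mod 2π = 0.856503
First d^2_{0,1}(β=1.4977), then the phase factors e^{-i(0)α} and e^{-i(1)γ}:
Half-angle: c=0.732456, s=0.680815. N=√(2·2·6·1)=4.898979
k∈{1,2} keeps every argument non-negative
  k=1: (−1)^0·4.8990/(2)·0.7325^3·0.6808^1 = +0.655313
  k=2: (−1)^1·4.8990/(2)·0.7325^1·0.6808^3 = -0.566166
d^2_{0,1}(1.4977) = +0.655313 -0.566166 = +0.089147
Attach z-rotation phases: D = e^{-i(0)(2.4461)}·(+0.089147)·e^{-i(1)(0.8565)} = +0.058399-0.067356i

Re=0.0584 Im=-0.0674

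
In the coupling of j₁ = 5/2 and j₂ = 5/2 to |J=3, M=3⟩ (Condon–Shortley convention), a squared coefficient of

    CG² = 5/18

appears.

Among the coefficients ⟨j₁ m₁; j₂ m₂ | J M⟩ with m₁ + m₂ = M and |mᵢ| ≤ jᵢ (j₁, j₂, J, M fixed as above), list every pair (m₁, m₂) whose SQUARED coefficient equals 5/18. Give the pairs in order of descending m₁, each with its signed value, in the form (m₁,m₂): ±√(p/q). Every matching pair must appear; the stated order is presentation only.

Admissible pairs with m₁+m₂ = M = 3: (1/2,5/2), (3/2,3/2), (5/2,1/2)
  (m₁,m₂)=(5/2,1/2): CG² = 5/18, CG = +√(5/18)   ← matches the target
  (m₁,m₂)=(3/2,3/2): CG² = 4/9, CG = −√(4/9)
  (m₁,m₂)=(1/2,5/2): CG² = 5/18, CG = +√(5/18)   ← matches the target
Pairs with CG² = 5/18: (5/2,1/2): +√(5/18); (1/2,5/2): +√(5/18)

(5/2,1/2): +√(5/18); (1/2,5/2): +√(5/18)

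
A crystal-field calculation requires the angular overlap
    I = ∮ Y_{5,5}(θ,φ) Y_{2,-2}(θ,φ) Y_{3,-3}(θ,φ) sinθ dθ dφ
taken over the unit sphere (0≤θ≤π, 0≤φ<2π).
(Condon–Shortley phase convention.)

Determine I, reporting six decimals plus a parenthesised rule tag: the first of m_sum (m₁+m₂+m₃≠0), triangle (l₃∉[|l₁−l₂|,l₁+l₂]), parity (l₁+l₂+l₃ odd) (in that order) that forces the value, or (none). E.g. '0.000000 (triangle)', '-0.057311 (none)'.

m-sum 0 ✓  L=10 even ✓  3≤3≤7 ✓
Π(2lᵢ+1) = 11×5×7 = 385
triangle coeff Δ(5,2,3) = 1/2310
Σ_t [2,2]: t=2:+1/144 = 1/144
(3j)²=10/231 [(5 2 3; 0 0 0)], sign=-1
Σ_t [0,0]: t=0:+1/17280 = 1/17280
(3j)²=1/11 [(5 2 3; 5 -2 -3)], sign=+1
⇒ 4πI² = 50/33
I = (-1)√(50/33/(4π)) = -0.34723469
No selection rule forces the value: the integral is nonzero (none).

-0.347235 (none)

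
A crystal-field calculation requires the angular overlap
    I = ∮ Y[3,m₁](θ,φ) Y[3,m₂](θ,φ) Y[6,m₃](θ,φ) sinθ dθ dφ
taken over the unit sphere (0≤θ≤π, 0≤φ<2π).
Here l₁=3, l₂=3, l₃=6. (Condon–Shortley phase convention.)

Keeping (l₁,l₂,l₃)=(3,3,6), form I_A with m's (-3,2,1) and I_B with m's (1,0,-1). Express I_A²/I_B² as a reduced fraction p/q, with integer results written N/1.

Shared (l₁,l₂,l₃)=(3,3,6): N and (l;000)² cancel in I_A²/I_B².
A: Δ = 0!·6!·6!/13! = 1/12012; Racah Σ t=0..0: t=0:+1/86400 = 1/86400; ⇒ 3j(3 3 6; -3 2 1)² = 1/1716, sgn -1
B: Δ = 0!·6!·6!/13! = 1/12012; Racah Σ t=0..0: t=0:+1/1728 = 1/1728; ⇒ 3j(3 3 6; 1 0 -1)² = 25/858, sgn -1
I_A²/I_B² = (1/1716)/(25/858) = 1/50

1/50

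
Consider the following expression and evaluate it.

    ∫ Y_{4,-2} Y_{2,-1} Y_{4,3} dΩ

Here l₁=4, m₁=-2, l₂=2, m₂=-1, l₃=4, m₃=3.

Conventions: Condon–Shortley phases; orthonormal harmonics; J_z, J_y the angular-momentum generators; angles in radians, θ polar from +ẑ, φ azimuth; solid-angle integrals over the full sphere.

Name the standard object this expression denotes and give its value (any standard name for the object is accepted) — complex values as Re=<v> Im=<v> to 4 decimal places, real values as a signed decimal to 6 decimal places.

This is a Gaunt coefficient — the integral of a triple product of spherical harmonics over the sphere.
m-sum 0 ✓  L=10 even ✓  2≤4≤6 ✓
Π(2lᵢ+1) = 9×5×9 = 405
triangle coeff Δ(4,2,4) = 1/13860
Σ_t [0,2]: t=0:+1/192 t=1:−1/36 t=2:+1/192 = -5/288
(3j)²=20/693 [(4 2 4; 0 0 0)], sign=-1
Σ_t [0,1]: t=0:+1/1440 t=1:−1/240 = -1/288
(3j)²=5/132 [(4 2 4; -2 -1 3)], sign=+1
⇒ 4πI² = 375/847
I = (-1)√(375/847/(4π)) = -0.18770204

Gaunt coefficient, -0.187702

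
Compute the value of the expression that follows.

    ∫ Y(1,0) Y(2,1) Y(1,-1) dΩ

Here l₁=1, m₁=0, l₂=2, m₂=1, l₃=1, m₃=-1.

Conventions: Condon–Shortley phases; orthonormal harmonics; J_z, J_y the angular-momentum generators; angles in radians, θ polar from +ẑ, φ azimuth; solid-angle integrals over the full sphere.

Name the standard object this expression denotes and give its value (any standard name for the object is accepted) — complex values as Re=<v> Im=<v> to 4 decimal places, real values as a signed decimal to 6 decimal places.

This is a Gaunt coefficient — the integral of a triple product of spherical harmonics over the sphere.
Rules hold: Σm=0, L=4 even, 1≤1≤3.
N = 3·5·3 = 45
Δ = 2!·0!·2!/5! = 1/30
Racah Σ t=1..1: t=1:−1/1 = -1/1
⇒ 3j(1 2 1; 0 0 0)² = 2/15, sgn +1
Racah Σ t=1..1: t=1:−1/2 = -1/2
⇒ 3j(1 2 1; 0 1 -1)² = 1/10, sgn -1
4πI² = N·(3j₀)²·(3jₘ)² = 3/5
I = -1·√(0.6/4π) = -0.21850969

Gaunt coefficient, -0.218510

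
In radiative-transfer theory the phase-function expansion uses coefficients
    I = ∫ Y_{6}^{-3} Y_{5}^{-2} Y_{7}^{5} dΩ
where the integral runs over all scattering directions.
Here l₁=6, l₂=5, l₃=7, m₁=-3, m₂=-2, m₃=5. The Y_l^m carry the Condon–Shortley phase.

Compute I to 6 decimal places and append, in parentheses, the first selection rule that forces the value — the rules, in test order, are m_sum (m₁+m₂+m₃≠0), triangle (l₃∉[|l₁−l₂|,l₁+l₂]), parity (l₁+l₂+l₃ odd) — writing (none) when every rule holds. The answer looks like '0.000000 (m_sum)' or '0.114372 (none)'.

m-sum 0 ✓  L=18 even ✓  1≤7≤11 ✓
Π(2lᵢ+1) = 13×11×15 = 2145
triangle coeff Δ(6,5,7) = 1/174594420
Σ_t [0,4]: t=0:+1/4147200 t=1:−1/207360 t=2:+1/82944 t=3:−1/207360 t=4:+1/4147200 = 1/345600
(3j)²=420/46189 [(6 5 7; 0 0 0)], sign=-1
Σ_t [1,3]: t=1:−1/11612160 t=2:+1/2419200 t=3:−1/6220800 = 29/174182400
(3j)²=841/83980 [(6 5 7; -3 -2 5)], sign=+1
⇒ 4πI² = 264915/1356277
I = (-1)√(264915/1356277/(4π)) = -0.12467350
No selection rule forces the value: the integral is nonzero (none).

-0.124673 (none)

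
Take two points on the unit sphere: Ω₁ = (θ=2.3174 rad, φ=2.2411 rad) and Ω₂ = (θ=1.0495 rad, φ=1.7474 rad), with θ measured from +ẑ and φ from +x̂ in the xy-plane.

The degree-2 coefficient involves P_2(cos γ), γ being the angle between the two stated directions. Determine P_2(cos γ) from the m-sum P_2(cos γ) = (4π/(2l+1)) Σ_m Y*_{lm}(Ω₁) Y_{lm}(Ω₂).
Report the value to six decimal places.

Term-by-term m-sum for l=2 (normalisation 4π/5 = 2.513274):
  term(m=-2) = (0.033300, 0.050451)   from Y*(Ω₁)=(-0.047482, -0.202618), Y(Ω₂)=(-0.272543, 0.100478)
  term(m=-1) = (-0.113142, -0.060887)   from Y*(Ω₁)=(0.239241, -0.301787), Y(Ω₂)=(-0.058615, -0.328441)
  term(m=+0) = (-0.009771, 0.000000)   from Y*(Ω₁)=(0.121026, -0.000000), Y(Ω₂)=(-0.080732, 0.000000)
  term(m=+1) = (-0.113142, 0.060887)   from Y*(Ω₁)=(-0.239241, -0.301787), Y(Ω₂)=(0.058615, -0.328441)
  term(m=+2) = (0.033300, -0.050451)   from Y*(Ω₁)=(-0.047482, 0.202618), Y(Ω₂)=(-0.272543, -0.100478)
Σ over m = (-0.169456, 0.000000); ×(4π/5) → (-0.425889, 0.000000). Real part: -0.425889

-0.425889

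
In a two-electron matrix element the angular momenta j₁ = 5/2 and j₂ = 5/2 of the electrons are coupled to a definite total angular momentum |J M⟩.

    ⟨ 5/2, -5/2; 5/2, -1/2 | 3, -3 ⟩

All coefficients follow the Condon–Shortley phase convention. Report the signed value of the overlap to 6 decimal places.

+√(5/18) = +0.527046

triangle: 2!×3!×3!/9! = 72/362880
(j±m)!: 0!×5!×2!×3!×0!×6! = 1036800
prefactor² = (2J+1)×Δ×N² = 1440
  k=2: +1/(2!×0!×3!×0!×0!×3!) = 1/72
Σ = 1/72  ⇒  CG² = 1440×(1/72)² = 5/18
CG = +√(5/18) = +0.527046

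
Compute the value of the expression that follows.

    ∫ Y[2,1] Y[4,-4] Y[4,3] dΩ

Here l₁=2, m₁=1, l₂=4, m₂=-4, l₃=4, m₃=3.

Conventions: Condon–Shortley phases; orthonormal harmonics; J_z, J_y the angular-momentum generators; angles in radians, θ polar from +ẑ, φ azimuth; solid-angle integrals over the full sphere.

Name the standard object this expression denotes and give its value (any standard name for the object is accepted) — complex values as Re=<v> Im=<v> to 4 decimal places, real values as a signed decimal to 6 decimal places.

Gaunt coefficient, +0.198645

This is a Gaunt coefficient — the integral of a triple product of spherical harmonics over the sphere.
Rules hold: Σm=0, L=10 even, 2≤4≤6.
N = 5·9·9 = 405
Δ = 2!·2!·6!/11! = 1/13860
Racah Σ t=0..2: t=0:+1/192 t=1:−1/36 t=2:+1/192 = -5/288
⇒ 3j(2 4 4; 0 0 0)² = 20/693, sgn -1
Racah Σ t=0..0: t=0:+1/1440 = 1/1440
⇒ 3j(2 4 4; 1 -4 3)² = 7/165, sgn -1
4πI² = N·(3j₀)²·(3jₘ)² = 60/121
I = +1·√(0.495868/4π) = 0.19864517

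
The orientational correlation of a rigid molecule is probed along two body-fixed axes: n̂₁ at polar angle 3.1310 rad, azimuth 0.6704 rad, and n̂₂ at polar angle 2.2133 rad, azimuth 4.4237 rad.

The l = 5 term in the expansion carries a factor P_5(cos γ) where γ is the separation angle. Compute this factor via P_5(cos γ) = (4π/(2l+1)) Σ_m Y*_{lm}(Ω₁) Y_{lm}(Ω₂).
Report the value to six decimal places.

-0.133355

Addition theorem: P_5(cos γ) = (4π/11) Σ_m Y*_{lm}(Ω₁) Y_{lm}(Ω₂), m = −5…5:
  term(m=-5) = 0.00000 + 0.00000j   from Y*(Ω₁)=-0.00000 - 0.00000j, Y(Ω₂)=-0.15142 + 0.01939j
  term(m=-4) = -0.00000 - 0.00000j   from Y*(Ω₁)=0.00000 - 0.00000j, Y(Ω₂)=-0.14602 - 0.33048j
  term(m=-3) = 0.00000 + 0.00000j   from Y*(Ω₁)=-0.00000 + 0.00000j, Y(Ω₂)=0.30176 - 0.25662j
  term(m=-2) = 0.00001 - 0.00002j   from Y*(Ω₁)=-0.00009 - 0.00037j, Y(Ω₂)=0.04206 + 0.02740j
  term(m=-1) = 0.00751 - 0.00527j   from Y*(Ω₁)=0.02126 + 0.01686j, Y(Ω₂)=0.09632 - 0.32433j
  term(m=+0) = -0.13177 + 0.00000j   from Y*(Ω₁)=-0.93482 + 0.00000j, Y(Ω₂)=0.14096 + 0.00000j
  term(m=+1) = 0.00751 + 0.00527j   from Y*(Ω₁)=-0.02126 + 0.01686j, Y(Ω₂)=-0.09632 - 0.32433j
  term(m=+2) = 0.00001 + 0.00002j   from Y*(Ω₁)=-0.00009 + 0.00037j, Y(Ω₂)=0.04206 - 0.02740j
  term(m=+3) = 0.00000 - 0.00000j   from Y*(Ω₁)=0.00000 + 0.00000j, Y(Ω₂)=-0.30176 - 0.25662j
  term(m=+4) = -0.00000 + 0.00000j   from Y*(Ω₁)=0.00000 + 0.00000j, Y(Ω₂)=-0.14602 + 0.33048j
  term(m=+5) = 0.00000 - 0.00000j   from Y*(Ω₁)=0.00000 - 0.00000j, Y(Ω₂)=0.15142 + 0.01939j
Σ over m = -0.11673 - 0.00000j; ×(4π/11) → -0.13335 - 0.00000j. Real part: -0.133355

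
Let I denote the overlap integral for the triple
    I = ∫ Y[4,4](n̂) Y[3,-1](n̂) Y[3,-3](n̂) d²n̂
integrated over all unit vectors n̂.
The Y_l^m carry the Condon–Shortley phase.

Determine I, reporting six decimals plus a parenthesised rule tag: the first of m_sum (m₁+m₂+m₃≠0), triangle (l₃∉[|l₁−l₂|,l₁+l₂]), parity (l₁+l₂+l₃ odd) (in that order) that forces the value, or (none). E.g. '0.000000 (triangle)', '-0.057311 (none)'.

-0.166198 (none)

m-sum 0 ✓  L=10 even ✓  1≤3≤7 ✓
Π(2lᵢ+1) = 9×7×7 = 441
triangle coeff Δ(4,3,3) = 1/34650
Σ_t [1,3]: t=1:−1/72 t=2:+1/16 t=3:−1/72 = 5/144
(3j)²=2/77 [(4 3 3; 0 0 0)], sign=-1
Σ_t [0,0]: t=0:+1/1152 = 1/1152
(3j)²=1/33 [(4 3 3; 4 -1 -3)], sign=+1
⇒ 4πI² = 42/121
I = (-1)√(42/121/(4π)) = -0.16619847
No selection rule forces the value: the integral is nonzero (none).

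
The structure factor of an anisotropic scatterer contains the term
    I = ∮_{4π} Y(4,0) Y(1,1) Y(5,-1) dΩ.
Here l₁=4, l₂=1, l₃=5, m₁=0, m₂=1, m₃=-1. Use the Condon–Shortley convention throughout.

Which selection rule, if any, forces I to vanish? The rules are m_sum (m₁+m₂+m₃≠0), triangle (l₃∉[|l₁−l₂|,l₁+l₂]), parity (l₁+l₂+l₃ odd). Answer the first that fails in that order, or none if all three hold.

none

azimuthal sum: 0 + 1 − 1 = 0  ✓
3 ≤ 5 ≤ 5 (triangle on l)  ✓
L = 4 + 1 + 5 = 10 (even)  ✓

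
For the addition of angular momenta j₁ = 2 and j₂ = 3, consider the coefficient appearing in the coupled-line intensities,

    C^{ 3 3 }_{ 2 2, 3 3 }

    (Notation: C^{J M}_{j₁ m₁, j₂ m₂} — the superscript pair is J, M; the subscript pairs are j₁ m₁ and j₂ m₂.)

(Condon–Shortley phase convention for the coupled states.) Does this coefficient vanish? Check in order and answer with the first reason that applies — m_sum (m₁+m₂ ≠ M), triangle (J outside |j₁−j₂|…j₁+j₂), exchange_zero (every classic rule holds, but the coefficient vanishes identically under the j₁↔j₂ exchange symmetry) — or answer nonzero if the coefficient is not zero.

m-sum: m₁+m₂ = 2+3 = 5, M = 3  ✗ ⇒ coefficient is 0

m_sum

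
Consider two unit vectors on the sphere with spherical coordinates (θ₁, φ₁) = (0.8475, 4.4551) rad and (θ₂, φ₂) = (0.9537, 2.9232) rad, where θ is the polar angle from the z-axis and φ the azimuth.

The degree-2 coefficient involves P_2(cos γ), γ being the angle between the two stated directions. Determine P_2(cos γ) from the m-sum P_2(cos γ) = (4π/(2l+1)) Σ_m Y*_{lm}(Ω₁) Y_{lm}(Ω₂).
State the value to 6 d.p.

-0.251805

Expand P_2 via completeness: Σ_{m} conj(Y_{2,m}) at Ω₁ times Y_{2,m} at Ω₂ —
  m=-2: Y*=-0.18895 + 0.10683j  Y=0.23281 + 0.10869j  product -0.05560 + 0.00433j
  m=-1: Y*=-0.09753 - 0.37068j  Y=-0.35594 - 0.07899j  product 0.00543 + 0.13964j
  m=+0: Y*=0.09909 + 0.00000j  Y=0.00144 + 0.00000j  product 0.00014 + 0.00000j
  m=+1: Y*=0.09753 - 0.37068j  Y=0.35594 - 0.07899j  product 0.00543 - 0.13964j
  m=+2: Y*=-0.18895 - 0.10683j  Y=0.23281 - 0.10869j  product -0.05560 - 0.00433j
Total Σ_m = -0.10019 + 0.00000j. Multiply by 2.513274: -0.25181 + 0.00000j. P_2(cos γ) = -0.251805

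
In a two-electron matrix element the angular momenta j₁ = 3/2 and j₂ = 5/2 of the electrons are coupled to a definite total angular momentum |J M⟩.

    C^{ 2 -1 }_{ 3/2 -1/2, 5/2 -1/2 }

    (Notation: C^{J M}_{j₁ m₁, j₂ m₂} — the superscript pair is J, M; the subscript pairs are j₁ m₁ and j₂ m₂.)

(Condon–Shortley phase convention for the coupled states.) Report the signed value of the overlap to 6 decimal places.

−√(25/84) ≈ -0.545545

j₁+j₂−J=2  J+j₁−j₂=1  J−j₁+j₂=3  j₁+j₂+J+1=7
(j₁±m₁, j₂±m₂, J±M) = (1,2,2,3,1,3)
P² = 12/7
sum k=1..2:
  [1] −1/2 = -1/2
  [2] +1/12 = 1/12
S = -5/12
C² = P²·S² = 25/84 ; C = -0.545545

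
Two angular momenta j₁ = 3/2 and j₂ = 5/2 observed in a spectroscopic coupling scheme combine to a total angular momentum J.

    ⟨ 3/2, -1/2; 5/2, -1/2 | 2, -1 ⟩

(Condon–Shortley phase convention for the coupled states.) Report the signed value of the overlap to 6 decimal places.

-0.545545  (= −√(25/84))

√[5·2!1!3!/7! · 1!2!2!3!1!3!] = √(12/7)
  +(−1)^1/∏(1,1,1,1,0,2)! = -1/2  (running -1/2)
  +(−1)^2/∏(2,0,0,0,1,3)! = 1/12  (running -5/12)
⟨..|..⟩ = √(12/7)·(-5/12) = -0.545545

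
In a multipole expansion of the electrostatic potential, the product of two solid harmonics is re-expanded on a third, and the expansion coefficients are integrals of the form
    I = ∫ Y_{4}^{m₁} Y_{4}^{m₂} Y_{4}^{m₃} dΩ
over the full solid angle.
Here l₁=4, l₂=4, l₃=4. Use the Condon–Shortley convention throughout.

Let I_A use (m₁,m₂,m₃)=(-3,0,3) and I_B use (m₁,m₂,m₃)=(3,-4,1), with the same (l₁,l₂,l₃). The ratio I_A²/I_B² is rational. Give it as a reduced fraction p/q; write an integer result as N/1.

9/10

Same 4,4,4: normalisation and zero-m 3j drop out of the ratio.
A: Δ: 4! 4! 4! / 13! → 1/450450; sum: t=3:−1/864 t=4:+1/3456 = -1/1152; 3j²(4 4 4; -3 0 3) = Δ·Π!·Σ² = 7/286  (sign +1)
B: Δ: 4! 4! 4! / 13! → 1/450450; sum: t=0:+1/3456 = 1/3456; 3j²(4 4 4; 3 -4 1) = Δ·Π!·Σ² = 35/1287  (sign -1)
I_A²/I_B² = (7/286)/(35/1287) = 9/10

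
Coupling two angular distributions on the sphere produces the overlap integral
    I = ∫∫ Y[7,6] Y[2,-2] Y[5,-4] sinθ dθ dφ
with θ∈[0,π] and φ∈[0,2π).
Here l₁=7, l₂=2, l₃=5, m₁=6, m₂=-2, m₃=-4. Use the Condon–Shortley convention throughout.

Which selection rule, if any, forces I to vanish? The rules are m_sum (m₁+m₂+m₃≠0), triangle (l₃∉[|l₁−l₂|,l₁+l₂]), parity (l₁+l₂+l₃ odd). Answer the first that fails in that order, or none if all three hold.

azimuthal sum: 6 − 2 − 4 = 0  ✓
5 ≤ 5 ≤ 9 (triangle on l)  ✓
L = 7 + 2 + 5 = 14 (even)  ✓

none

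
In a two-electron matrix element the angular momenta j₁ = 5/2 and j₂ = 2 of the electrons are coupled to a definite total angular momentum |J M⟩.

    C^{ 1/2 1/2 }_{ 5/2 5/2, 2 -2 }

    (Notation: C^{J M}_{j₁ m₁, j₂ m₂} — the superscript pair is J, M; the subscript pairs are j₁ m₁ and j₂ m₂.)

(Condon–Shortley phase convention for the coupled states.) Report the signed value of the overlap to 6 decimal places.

√[2·4!1!0!/6! · 5!0!0!4!1!0!] = √(192)
  +(−1)^0/∏(0,4,0,0,1,0)! = 1/24  (running 1/24)
⟨..|..⟩ = √(192)·(1/24) = +0.577350

+√(1/3) = +0.577350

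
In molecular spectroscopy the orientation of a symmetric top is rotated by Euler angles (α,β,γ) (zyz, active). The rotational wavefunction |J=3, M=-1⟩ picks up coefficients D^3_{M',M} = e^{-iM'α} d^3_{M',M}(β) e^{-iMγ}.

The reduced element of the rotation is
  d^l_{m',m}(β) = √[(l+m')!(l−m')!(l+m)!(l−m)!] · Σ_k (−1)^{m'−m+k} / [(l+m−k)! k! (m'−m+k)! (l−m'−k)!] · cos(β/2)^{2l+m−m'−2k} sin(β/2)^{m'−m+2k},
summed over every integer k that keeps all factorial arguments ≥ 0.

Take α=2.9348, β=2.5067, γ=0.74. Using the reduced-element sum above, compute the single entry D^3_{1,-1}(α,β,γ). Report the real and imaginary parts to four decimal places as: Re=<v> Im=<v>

Re=-0.0886 Im=-0.1231

D^3_{1,-1}(2.9348,2.5067,0.7400) = e^{-i·1·2.9348}·d^3_{1,-1}(2.5067)·e^{-i·-1·0.7400}. Compute d first:
With c≡cos(β/2)=0.312142 and s≡sin(β/2)=0.950036, N=[24·2·2·24]^{1/2}=48.000000
The bounds max(0,m−m')=0 and min(l+m,l−m')=2 give 3 terms
  k=0: (−1)^2·48.0000/(8)·0.3121^4·0.9500^2 = +0.051409
  k=1: (−1)^3·48.0000/(6)·0.3121^2·0.9500^4 = -0.634969
  k=2: (−1)^4·48.0000/(48)·0.3121^0·0.9500^6 = +0.735257
d^3_{1,-1}(2.5067) = +0.051409 -0.634969 +0.735257 = +0.151697
Phases: e^{-i·(1)·2.9348}=-0.978694-0.205322i, e^{-i·(-1)·0.7400}=+0.738469+0.674288i ⇒ D=-0.088635-0.123109i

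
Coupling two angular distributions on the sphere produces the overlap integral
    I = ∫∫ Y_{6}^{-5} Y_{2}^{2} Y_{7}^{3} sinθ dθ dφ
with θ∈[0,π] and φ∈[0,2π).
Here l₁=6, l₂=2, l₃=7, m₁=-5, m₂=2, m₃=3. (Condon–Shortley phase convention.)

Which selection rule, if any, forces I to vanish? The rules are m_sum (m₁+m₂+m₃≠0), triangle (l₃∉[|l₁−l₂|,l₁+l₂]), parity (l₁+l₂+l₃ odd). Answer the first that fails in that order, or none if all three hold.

parity

m₁+m₂+m₃ = -5 + 2 + 3 = 0  ✓
triangle: |6−2|=4 ≤ l₃=7 ≤ 6+2=8  ✓
parity: l₁+l₂+l₃ = 15 is odd  ✗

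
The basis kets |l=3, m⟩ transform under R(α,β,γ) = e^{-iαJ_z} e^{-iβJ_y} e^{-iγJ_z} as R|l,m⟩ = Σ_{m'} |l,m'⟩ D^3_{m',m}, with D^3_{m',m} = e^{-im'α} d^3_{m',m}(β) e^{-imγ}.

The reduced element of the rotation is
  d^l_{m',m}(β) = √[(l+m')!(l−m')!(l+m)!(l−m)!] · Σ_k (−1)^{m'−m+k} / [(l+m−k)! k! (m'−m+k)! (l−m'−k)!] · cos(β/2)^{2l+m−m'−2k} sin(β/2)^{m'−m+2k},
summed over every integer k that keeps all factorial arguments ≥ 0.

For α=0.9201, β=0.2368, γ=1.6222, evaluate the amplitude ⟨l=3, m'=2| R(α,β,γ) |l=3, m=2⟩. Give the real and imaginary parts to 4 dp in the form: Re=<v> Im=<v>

Re=0.3240 Im=0.8299

D^3_{2,2}(0.9201,0.2368,1.6222) = e^{-i·2·0.9201}·d^3_{2,2}(0.2368)·e^{-i·2·1.6222}. Compute d first:
With c≡cos(β/2)=0.992999 and s≡sin(β/2)=0.118124, N=[120·1·120·1]^{1/2}=120.000000
The bounds max(0,m−m')=0 and min(l+m,l−m')=1 give 2 terms
  k=0: (−1)^0·120.0000/(120)·0.9930^6·0.1181^0 = +0.958722
  k=1: (−1)^1·120.0000/(24)·0.9930^4·0.1181^2 = -0.067833
d^3_{2,2}(0.2368) = +0.958722 -0.067833 = +0.890889
D = (-0.266157-0.963930i)·(+0.890889)·(-0.994720+0.102626i) = +0.323995+0.829886i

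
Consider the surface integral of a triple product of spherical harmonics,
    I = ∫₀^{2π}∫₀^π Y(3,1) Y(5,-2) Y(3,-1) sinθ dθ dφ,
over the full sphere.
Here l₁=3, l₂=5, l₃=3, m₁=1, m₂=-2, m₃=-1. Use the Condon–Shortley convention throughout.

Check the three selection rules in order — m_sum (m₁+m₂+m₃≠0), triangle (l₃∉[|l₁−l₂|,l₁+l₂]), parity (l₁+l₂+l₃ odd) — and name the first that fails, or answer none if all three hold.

azimuthal sum: 1 − 2 − 1 = -2  ✗
2 ≤ 3 ≤ 8 (triangle on l)
L = 3 + 5 + 3 = 11 (odd)

m_sum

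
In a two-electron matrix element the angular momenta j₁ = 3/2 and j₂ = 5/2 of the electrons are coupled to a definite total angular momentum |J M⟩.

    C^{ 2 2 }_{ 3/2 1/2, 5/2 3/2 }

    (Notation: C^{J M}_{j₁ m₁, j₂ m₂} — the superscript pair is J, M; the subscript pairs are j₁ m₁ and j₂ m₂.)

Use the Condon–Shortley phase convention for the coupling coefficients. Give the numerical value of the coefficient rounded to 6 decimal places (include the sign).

triangle: 2!*1!*3!/7! = 12/5040
(j±m)!: 2!*1!*4!*1!*4!*0! = 1152
prefactor² = (2J+1)*Δ*N² = 96/7
  k=1: −1/(1!*1!*0!*3!*1!*0!) = -1/6
Σ = -1/6  ⇒  CG² = 96/7*(-1/6)² = 8/21
CG = −√(8/21) = -0.617213

−√(8/21) ≈ -0.617213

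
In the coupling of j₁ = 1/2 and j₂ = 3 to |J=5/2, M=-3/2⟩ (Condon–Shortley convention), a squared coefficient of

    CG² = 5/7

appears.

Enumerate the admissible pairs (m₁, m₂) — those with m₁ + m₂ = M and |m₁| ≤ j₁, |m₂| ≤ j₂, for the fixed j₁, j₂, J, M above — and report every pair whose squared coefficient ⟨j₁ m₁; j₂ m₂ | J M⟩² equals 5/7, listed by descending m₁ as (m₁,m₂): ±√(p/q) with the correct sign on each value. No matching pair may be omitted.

(1/2,-2): +√(5/7)

Admissible pairs with m₁+m₂ = M = -3/2: (-1/2,-1), (1/2,-2)
  (m₁,m₂)=(1/2,-2): CG² = 5/7, CG = +√(5/7)   ← matches the target
  (m₁,m₂)=(-1/2,-1): CG² = 2/7, CG = −√(2/7)
Pairs with CG² = 5/7: (1/2,-2): +√(5/7)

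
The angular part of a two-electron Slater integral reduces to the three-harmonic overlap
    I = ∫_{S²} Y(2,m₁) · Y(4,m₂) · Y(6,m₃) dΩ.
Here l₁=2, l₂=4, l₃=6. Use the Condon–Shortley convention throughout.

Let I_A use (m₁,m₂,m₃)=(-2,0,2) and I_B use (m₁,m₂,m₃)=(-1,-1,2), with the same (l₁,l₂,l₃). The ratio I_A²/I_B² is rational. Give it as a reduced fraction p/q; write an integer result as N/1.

5/16

Same 2,4,6: normalisation and zero-m 3j drop out of the ratio.
A: Δ: 0! 4! 8! / 13! → 1/6435; sum: t=0:+1/13824 = 1/13824; 3j²(2 4 6; -2 0 2) = Δ·Π!·Σ² = 14/1287  (sign +1)
B: Δ: 0! 4! 8! / 13! → 1/6435; sum: t=0:+1/4320 = 1/4320; 3j²(2 4 6; -1 -1 2) = Δ·Π!·Σ² = 224/6435  (sign +1)
I_A²/I_B² = (14/1287)/(224/6435) = 5/16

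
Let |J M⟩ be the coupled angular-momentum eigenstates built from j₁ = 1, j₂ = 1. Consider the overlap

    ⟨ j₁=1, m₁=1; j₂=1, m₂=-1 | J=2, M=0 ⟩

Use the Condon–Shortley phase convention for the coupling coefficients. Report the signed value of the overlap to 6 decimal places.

√[5·0!2!2!/5! · 2!0!0!2!2!2!] = √(8/3)
  +(−1)^0/∏(0,0,0,0,2,2)! = 1/4  (running 1/4)
⟨..|..⟩ = √(8/3)·(1/4) = +0.408248

+√(1/6) = +0.408248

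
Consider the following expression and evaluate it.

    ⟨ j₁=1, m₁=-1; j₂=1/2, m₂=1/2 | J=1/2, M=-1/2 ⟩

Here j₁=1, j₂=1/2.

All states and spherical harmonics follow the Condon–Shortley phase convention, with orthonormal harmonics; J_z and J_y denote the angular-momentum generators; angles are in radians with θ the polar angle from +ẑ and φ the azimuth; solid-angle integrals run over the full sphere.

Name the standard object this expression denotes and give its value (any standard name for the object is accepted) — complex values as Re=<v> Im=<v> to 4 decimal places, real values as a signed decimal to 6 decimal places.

Clebsch–Gordan coefficient, −√(2/3) ≈ -0.816497

This is a Clebsch–Gordan (vector-coupling) coefficient.
j₁+j₂−J=1  J+j₁−j₂=1  J−j₁+j₂=0  j₁+j₂+J+1=3
(j₁±m₁, j₂±m₂, J±M) = (0,2,1,0,0,1)
P² = 2/3
sum k=1..1:
  [1] −1/1 = -1
S = -1
C² = P²·S² = 2/3 ; C = -0.816497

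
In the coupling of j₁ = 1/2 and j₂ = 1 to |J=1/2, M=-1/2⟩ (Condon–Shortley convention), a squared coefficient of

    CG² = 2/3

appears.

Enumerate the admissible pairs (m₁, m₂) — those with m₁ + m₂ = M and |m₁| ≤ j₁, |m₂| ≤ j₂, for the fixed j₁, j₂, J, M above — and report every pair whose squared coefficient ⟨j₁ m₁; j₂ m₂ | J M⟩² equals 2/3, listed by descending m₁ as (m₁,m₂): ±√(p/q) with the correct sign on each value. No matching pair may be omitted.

Admissible pairs with m₁+m₂ = M = -1/2: (-1/2,0), (1/2,-1)
  (m₁,m₂)=(1/2,-1): CG² = 2/3, CG = +√(2/3)   ← matches the target
  (m₁,m₂)=(-1/2,0): CG² = 1/3, CG = −√(1/3)
Pairs with CG² = 2/3: (1/2,-1): +√(2/3)

(1/2,-1): +√(2/3)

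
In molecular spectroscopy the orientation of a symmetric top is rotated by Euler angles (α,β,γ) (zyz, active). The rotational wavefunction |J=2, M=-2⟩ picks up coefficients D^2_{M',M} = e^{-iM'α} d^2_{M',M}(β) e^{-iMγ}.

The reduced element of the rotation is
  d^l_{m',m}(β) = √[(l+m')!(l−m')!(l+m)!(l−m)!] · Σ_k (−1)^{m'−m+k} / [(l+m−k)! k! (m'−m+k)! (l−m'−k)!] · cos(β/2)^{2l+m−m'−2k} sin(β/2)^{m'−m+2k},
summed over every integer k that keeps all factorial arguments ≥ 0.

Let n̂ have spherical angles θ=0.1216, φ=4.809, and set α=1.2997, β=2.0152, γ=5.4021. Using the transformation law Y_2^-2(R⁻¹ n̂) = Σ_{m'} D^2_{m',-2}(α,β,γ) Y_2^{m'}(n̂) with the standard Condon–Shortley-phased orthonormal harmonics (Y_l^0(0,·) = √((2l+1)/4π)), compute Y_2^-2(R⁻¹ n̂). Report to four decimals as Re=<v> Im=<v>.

Need the full column D^2_{m',-2} for m'=−2..2 at α=1.2997, β=2.0152, γ=5.4021.
cos(β/2)=0.533892, sin(β/2)=0.845553
d^2_{-2,-2}: single k=0 term ⇒ +0.081248;  D = +0.054397+0.060350i
d^2_{-1,-2}: single k=0 term ⇒ -0.257353;  D = -0.230319+0.114821i
d^2_{0,-2}: single k=0 term ⇒ +0.499187;  D = -0.094950-0.490074i
d^2_{1,-2}: single k=0 term ⇒ -0.645514;  D = +0.643464+0.051407i
d^2_{2,-2}: single k=0 term ⇒ +0.511167;  D = -0.175671+0.480033i
Y_2^{m'}(θ=0.1216,φ=4.809) and Σ D·Y over m':
  (+0.0544+0.0604i)·(-0.0056+0.0011i)  (-0.2303+0.1148i)·(+0.0090+0.0926i)  (-0.0949-0.4901i)·(+0.6169+0.0000i)  (+0.6435+0.0514i)·(-0.0090+0.0926i)  (-0.1757+0.4800i)·(-0.0056-0.0011i)
Y_2^-2(R⁻¹ n̂) = -0.080667-0.266251i

Re=-0.0807 Im=-0.2663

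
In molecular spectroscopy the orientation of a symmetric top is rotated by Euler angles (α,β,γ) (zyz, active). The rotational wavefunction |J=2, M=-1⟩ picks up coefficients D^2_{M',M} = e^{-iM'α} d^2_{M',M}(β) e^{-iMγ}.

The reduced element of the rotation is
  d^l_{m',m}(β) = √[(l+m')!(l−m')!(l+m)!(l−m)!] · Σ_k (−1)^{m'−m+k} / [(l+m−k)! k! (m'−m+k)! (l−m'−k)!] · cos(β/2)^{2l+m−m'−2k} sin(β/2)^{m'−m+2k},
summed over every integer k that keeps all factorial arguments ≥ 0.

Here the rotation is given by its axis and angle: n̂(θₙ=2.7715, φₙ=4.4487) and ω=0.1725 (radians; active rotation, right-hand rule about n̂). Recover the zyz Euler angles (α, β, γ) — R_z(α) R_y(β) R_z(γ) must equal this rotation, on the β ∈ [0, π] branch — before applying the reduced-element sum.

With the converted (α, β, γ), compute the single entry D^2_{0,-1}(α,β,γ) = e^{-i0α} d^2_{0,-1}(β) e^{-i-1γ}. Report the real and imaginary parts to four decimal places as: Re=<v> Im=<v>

Re=0.0749 Im=0.0139

Axis–angle → zyz. n̂ = (sinθₙcosφₙ, sinθₙsinφₙ, cosθₙ) = (-0.094275, -0.349200, -0.932294), ω = 0.1725.
R = I cosω + sinω [n̂]ₓ + (1−cosω) n̂n̂ᵀ gives
  R = [+0.985291, +0.160513, -0.058634; -0.159536, +0.986968, +0.021014; +0.061243, -0.011350, +0.998058]
β = atan2(√(R₁₃²+R₂₃²), R₃₃) = 0.062326; α = atan2(R₂₃, R₁₃) mod 2π = 2.797467; γ = atan2(R₃₂, −R₃₁) mod 2π = 3.324845
D^2_{0,-1}(2.7975,0.0623,3.3248) = e^{-i·0·2.7975}·d^2_{0,-1}(0.0623)·e^{-i·-1·3.3248}. Compute d first:
Half-angle: c=0.999514, s=0.031158. N=√(2·2·1·6)=4.898979
k: max(0,(-1)−(0))=0 … min(2+(-1),2−(0))=1
  k=0: (−1)^1·4.8990/(2)·0.9995^3·0.0312^1 = -0.076210
  k=1: (−1)^2·4.8990/(2)·0.9995^1·0.0312^3 = +0.000074
d^2_{0,-1}(0.0623) = -0.076210 +0.000074 = -0.076136
D = (+1.000000+0.000000i)·(-0.076136)·(-0.983256-0.182229i) = +0.074862+0.013874i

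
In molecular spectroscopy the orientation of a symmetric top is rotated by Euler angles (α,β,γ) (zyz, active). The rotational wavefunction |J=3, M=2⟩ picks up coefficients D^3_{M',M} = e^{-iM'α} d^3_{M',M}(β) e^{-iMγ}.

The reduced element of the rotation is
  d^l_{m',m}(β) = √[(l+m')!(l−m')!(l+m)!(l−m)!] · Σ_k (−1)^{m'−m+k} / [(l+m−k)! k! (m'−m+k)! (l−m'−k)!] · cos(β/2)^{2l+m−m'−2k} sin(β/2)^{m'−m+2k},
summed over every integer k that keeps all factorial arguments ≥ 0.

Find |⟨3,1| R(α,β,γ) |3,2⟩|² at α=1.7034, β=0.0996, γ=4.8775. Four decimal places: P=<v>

Split into d^3_{1,2}(β=0.0996) × two z-phases.
With c≡cos(β/2)=0.998760 and s≡sin(β/2)=0.049779, N=[24·2·120·1]^{1/2}=75.894664
The bounds max(0,m−m')=1 and min(l+m,l−m')=2 give 2 terms
  k=1: (−1)^0·75.8947/(24)·0.9988^5·0.0498^1 = +0.156443
  k=2: (−1)^1·75.8947/(12)·0.9988^3·0.0498^3 = -0.000777
d^3_{1,2}(0.0996) = +0.156443 -0.000777 = +0.155666
|D^3_{1,2}|² = |d^3_{1,2}(β)|² = (+0.155666)² = 0.024232 (the z-rotation phases have unit modulus)

P=0.0242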